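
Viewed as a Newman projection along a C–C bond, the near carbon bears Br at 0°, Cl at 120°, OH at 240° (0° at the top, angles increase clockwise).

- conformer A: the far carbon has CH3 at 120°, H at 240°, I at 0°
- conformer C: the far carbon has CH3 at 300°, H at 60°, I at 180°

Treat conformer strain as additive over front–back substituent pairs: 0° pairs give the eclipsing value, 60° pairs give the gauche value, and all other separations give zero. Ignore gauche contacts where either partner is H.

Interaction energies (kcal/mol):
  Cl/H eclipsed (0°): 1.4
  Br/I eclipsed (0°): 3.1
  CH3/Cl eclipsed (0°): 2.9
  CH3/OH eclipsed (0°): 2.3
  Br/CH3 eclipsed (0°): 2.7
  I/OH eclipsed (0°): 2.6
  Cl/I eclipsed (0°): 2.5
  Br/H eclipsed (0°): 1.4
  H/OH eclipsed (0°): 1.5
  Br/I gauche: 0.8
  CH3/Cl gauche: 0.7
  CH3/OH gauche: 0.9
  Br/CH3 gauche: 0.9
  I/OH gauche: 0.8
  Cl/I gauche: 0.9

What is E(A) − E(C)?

A (eclipsed): Br(0°)/I(0°) eclipsed 3.1; Cl(120°)/CH3(120°) eclipsed 2.9; OH(240°)/H(240°) eclipsed 1.5 → 7.5 kcal/mol.
C (staggered): Br(0°)/CH3(300°) gauche 0.9; Cl(120°)/I(180°) gauche 0.9; OH(240°)/CH3(300°) gauche 0.9; OH(240°)/I(180°) gauche 0.8 → 3.5 kcal/mol.
E(A) − E(C) = 7.5 − 3.5 = +4.0 kcal/mol.

+4.0 kcal/mol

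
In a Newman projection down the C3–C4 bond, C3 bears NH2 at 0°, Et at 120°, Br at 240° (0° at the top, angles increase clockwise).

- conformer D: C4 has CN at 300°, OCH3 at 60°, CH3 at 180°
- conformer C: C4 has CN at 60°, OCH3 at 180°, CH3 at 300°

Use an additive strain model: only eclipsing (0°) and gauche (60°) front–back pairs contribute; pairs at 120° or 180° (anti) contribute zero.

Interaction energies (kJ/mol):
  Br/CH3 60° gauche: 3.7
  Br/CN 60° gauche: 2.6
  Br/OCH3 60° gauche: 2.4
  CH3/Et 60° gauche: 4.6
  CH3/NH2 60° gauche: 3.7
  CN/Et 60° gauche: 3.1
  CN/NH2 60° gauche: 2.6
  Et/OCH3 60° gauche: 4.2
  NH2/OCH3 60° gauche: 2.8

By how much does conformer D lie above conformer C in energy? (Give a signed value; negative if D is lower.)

+0.8 kJ/mol

D (staggered): NH2(0°)/CN(300°) gauche 2.6; NH2(0°)/OCH3(60°) gauche 2.8; Et(120°)/OCH3(60°) gauche 4.2; Et(120°)/CH3(180°) gauche 4.6; Br(240°)/CN(300°) gauche 2.6; Br(240°)/CH3(180°) gauche 3.7 → 20.5 kJ/mol.
C (staggered): NH2(0°)/CN(60°) gauche 2.6; NH2(0°)/CH3(300°) gauche 3.7; Et(120°)/CN(60°) gauche 3.1; Et(120°)/OCH3(180°) gauche 4.2; Br(240°)/OCH3(180°) gauche 2.4; Br(240°)/CH3(300°) gauche 3.7 → 19.7 kJ/mol.
E(D) − E(C) = 20.5 − 19.7 = +0.8 kJ/mol.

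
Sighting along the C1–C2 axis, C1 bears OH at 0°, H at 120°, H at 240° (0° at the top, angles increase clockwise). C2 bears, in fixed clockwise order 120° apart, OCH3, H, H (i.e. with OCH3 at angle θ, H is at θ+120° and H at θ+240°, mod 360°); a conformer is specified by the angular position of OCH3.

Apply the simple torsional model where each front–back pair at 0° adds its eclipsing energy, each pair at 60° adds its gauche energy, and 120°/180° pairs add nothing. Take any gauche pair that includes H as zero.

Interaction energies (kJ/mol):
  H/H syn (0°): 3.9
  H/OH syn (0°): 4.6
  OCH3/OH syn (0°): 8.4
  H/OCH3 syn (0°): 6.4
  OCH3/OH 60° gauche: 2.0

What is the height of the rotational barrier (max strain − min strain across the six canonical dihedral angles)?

OCH3 at 0° (eclipsed): OH(0°)/OCH3(0°) eclipsed 8.4; H(120°)/H(120°) eclipsed 3.9; H(240°)/H(240°) eclipsed 3.9 → 16.2 kJ/mol.
OCH3 at 60° (staggered): OH(0°)/OCH3(60°) gauche 2.0 → 2.0 kJ/mol.
OCH3 at 120° (eclipsed): OH(0°)/H(0°) eclipsed 4.6; H(120°)/OCH3(120°) eclipsed 6.4; H(240°)/H(240°) eclipsed 3.9 → 14.9 kJ/mol.
OCH3 at 180° (staggered): no non-H gauche contacts → 0.0 kJ/mol.
OCH3 at 240° (eclipsed): OH(0°)/H(0°) eclipsed 4.6; H(120°)/H(120°) eclipsed 3.9; H(240°)/OCH3(240°) eclipsed 6.4 → 14.9 kJ/mol.
OCH3 at 300° (staggered): OH(0°)/OCH3(300°) gauche 2.0 → 2.0 kJ/mol.
Max at 0° (16.2 kJ/mol), min at 180° (0.0 kJ/mol); barrier = 16.2 kJ/mol.

16.2 kJ/mol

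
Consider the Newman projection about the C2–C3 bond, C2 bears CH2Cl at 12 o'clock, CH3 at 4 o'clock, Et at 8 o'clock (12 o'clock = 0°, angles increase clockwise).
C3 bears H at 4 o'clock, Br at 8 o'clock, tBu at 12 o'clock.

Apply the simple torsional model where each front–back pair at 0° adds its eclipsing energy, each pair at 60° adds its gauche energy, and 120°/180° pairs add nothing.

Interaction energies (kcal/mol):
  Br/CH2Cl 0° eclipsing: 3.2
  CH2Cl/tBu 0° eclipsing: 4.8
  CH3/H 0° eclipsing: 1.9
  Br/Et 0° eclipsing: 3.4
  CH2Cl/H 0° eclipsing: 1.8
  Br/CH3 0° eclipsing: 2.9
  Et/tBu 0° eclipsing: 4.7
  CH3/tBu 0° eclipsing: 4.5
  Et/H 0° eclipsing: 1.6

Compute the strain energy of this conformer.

10.1 kcal/mol

This conformer (eclipsed): CH2Cl(0°)/tBu(0°) eclipsed 4.8; CH3(120°)/H(120°) eclipsed 1.9; Et(240°)/Br(240°) eclipsed 3.4 → 10.1 kcal/mol.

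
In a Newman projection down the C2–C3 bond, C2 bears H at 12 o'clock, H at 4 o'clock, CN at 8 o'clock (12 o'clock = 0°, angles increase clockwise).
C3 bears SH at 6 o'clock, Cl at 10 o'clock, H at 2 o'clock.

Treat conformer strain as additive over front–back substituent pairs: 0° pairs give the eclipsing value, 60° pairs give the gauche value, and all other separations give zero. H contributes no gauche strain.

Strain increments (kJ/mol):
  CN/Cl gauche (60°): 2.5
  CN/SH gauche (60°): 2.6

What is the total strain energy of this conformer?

This conformer (staggered): CN(240°)/SH(180°) gauche 2.6; CN(240°)/Cl(300°) gauche 2.5 → 5.1 kJ/mol.

5.1 kJ/mol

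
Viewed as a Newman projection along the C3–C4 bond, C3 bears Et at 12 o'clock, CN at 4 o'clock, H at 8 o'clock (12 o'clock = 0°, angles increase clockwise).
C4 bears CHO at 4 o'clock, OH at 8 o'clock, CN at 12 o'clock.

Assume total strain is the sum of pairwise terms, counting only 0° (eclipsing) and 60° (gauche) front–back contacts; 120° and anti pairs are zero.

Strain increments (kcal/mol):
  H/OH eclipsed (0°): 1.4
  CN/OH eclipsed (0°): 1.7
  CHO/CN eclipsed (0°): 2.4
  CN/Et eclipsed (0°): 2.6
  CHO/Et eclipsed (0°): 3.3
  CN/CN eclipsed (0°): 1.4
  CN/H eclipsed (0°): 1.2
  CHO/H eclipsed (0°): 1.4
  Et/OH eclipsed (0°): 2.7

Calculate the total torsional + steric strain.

This conformer (eclipsed): Et–CN eclipsed, CN–CHO eclipsed, H–OH eclipsed; 2.6 + 2.4 + 1.4 = 6.4 kcal/mol.

6.4 kcal/mol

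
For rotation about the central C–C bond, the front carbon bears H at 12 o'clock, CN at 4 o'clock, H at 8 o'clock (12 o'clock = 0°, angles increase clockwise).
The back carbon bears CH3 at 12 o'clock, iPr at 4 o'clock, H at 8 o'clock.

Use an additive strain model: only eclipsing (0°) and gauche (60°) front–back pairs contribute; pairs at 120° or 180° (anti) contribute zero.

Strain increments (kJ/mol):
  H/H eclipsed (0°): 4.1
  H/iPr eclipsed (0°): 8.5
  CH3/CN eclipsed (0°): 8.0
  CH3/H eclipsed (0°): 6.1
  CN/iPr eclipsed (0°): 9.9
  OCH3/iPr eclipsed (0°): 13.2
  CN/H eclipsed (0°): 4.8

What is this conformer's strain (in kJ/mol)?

20.1 kJ/mol

This conformer (eclipsed): H–CH3 eclipsed, CN–iPr eclipsed, H–H eclipsed; 6.1 + 9.9 + 4.1 = 20.1 kJ/mol.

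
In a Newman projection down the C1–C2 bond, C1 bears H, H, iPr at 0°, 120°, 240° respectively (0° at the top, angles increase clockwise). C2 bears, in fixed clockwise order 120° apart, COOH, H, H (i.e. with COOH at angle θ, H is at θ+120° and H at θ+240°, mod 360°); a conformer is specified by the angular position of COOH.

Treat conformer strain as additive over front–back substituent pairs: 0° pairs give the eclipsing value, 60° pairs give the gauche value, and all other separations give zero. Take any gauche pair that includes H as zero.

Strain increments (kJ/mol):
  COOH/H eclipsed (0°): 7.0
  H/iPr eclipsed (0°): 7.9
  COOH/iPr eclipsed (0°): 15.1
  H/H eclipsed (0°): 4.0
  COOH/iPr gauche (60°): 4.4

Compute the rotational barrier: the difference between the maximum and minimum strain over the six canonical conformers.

23.1 kJ/mol

COOH at 0° is eclipsed. H at 0° is eclipsed with COOH at 0° (7.0); H at 120° is eclipsed with H at 120° (4.0); iPr at 240° is eclipsed with H at 240° (7.9). Total 18.9 kJ/mol.
COOH at 60° (staggered): no non-H gauche contacts → 0.0 kJ/mol.
COOH at 120° is eclipsed. H at 0° is eclipsed with H at 0° (4.0); H at 120° is eclipsed with COOH at 120° (7.0); iPr at 240° is eclipsed with H at 240° (7.9). Total 18.9 kJ/mol.
COOH at 180° is staggered. iPr at 240° is gauche with COOH at 180° (4.4). Total 4.4 kJ/mol.
COOH at 240° is eclipsed. H at 0° is eclipsed with H at 0° (4.0); H at 120° is eclipsed with H at 120° (4.0); iPr at 240° is eclipsed with COOH at 240° (15.1). Total 23.1 kJ/mol.
COOH at 300° is staggered. iPr at 240° is gauche with COOH at 300° (4.4). Total 4.4 kJ/mol.
Max at 240° (23.1 kJ/mol), min at 60° (0.0 kJ/mol); barrier = 23.1 kJ/mol.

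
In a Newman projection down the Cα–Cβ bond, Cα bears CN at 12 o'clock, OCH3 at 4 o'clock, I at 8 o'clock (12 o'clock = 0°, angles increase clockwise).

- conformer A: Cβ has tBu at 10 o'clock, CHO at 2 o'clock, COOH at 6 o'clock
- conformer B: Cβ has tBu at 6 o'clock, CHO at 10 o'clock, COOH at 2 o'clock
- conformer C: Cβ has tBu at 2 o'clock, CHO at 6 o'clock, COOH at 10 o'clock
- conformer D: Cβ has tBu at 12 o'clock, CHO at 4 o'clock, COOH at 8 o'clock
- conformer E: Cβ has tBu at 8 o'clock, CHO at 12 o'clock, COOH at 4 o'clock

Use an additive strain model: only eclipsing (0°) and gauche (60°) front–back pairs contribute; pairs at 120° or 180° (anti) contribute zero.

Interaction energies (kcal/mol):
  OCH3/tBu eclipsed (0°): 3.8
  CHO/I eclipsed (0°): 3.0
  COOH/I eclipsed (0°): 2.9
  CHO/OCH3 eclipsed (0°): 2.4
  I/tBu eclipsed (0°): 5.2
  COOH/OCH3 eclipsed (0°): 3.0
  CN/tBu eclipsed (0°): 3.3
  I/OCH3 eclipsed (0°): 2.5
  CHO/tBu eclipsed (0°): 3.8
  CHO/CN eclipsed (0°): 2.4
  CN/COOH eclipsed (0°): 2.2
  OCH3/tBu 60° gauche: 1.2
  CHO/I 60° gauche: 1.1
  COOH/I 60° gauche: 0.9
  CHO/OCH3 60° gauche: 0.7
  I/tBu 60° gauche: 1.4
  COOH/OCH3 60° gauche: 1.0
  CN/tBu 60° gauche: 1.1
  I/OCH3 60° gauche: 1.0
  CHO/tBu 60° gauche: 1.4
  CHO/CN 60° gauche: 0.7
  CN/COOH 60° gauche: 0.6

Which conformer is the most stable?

C

A is staggered. CN at 0° is gauche with tBu at 300° (1.1); CN at 0° is gauche with CHO at 60° (0.7); OCH3 at 120° is gauche with CHO at 60° (0.7); OCH3 at 120° is gauche with COOH at 180° (1.0); I at 240° is gauche with tBu at 300° (1.4); I at 240° is gauche with COOH at 180° (0.9). Total 5.8 kcal/mol.
B is staggered. CN at 0° is gauche with CHO at 300° (0.7); CN at 0° is gauche with COOH at 60° (0.6); OCH3 at 120° is gauche with tBu at 180° (1.2); OCH3 at 120° is gauche with COOH at 60° (1.0); I at 240° is gauche with tBu at 180° (1.4); I at 240° is gauche with CHO at 300° (1.1). Total 6.0 kcal/mol.
C is staggered. CN at 0° is gauche with tBu at 60° (1.1); CN at 0° is gauche with COOH at 300° (0.6); OCH3 at 120° is gauche with tBu at 60° (1.2); OCH3 at 120° is gauche with CHO at 180° (0.7); I at 240° is gauche with CHO at 180° (1.1); I at 240° is gauche with COOH at 300° (0.9). Total 5.6 kcal/mol.
D is eclipsed. CN at 0° is eclipsed with tBu at 0° (3.3); OCH3 at 120° is eclipsed with CHO at 120° (2.4); I at 240° is eclipsed with COOH at 240° (2.9). Total 8.6 kcal/mol.
E is eclipsed. CN at 0° is eclipsed with CHO at 0° (2.4); OCH3 at 120° is eclipsed with COOH at 120° (3.0); I at 240° is eclipsed with tBu at 240° (5.2). Total 10.6 kcal/mol.
C has the lowest total (5.6 kcal/mol).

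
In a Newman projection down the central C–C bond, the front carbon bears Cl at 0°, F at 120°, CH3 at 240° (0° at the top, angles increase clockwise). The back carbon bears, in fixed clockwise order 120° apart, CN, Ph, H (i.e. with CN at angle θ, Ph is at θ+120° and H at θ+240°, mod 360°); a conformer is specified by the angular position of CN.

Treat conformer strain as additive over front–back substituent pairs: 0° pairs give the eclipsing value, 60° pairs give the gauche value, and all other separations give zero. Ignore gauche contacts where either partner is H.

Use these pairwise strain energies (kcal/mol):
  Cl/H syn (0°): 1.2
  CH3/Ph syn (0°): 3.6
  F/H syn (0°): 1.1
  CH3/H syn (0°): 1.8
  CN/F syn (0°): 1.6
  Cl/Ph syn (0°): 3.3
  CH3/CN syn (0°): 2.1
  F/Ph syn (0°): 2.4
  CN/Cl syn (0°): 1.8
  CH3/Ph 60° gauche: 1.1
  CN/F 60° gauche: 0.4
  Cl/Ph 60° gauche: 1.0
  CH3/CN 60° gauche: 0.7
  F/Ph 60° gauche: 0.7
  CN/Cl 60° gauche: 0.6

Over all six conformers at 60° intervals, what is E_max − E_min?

CN at 0° (eclipsed): Cl(0°)/CN(0°) eclipsed 1.8; F(120°)/Ph(120°) eclipsed 2.4; CH3(240°)/H(240°) eclipsed 1.8 → 6.0 kcal/mol.
CN at 60° (staggered): Cl(0°)/CN(60°) gauche 0.6; F(120°)/CN(60°) gauche 0.4; F(120°)/Ph(180°) gauche 0.7; CH3(240°)/Ph(180°) gauche 1.1 → 2.8 kcal/mol.
CN at 120° (eclipsed): Cl(0°)/H(0°) eclipsed 1.2; F(120°)/CN(120°) eclipsed 1.6; CH3(240°)/Ph(240°) eclipsed 3.6 → 6.4 kcal/mol.
CN at 180° (staggered): Cl(0°)/Ph(300°) gauche 1.0; F(120°)/CN(180°) gauche 0.4; CH3(240°)/CN(180°) gauche 0.7; CH3(240°)/Ph(300°) gauche 1.1 → 3.2 kcal/mol.
CN at 240° (eclipsed): Cl(0°)/Ph(0°) eclipsed 3.3; F(120°)/H(120°) eclipsed 1.1; CH3(240°)/CN(240°) eclipsed 2.1 → 6.5 kcal/mol.
CN at 300° (staggered): Cl(0°)/CN(300°) gauche 0.6; Cl(0°)/Ph(60°) gauche 1.0; F(120°)/Ph(60°) gauche 0.7; CH3(240°)/CN(300°) gauche 0.7 → 3.0 kcal/mol.
Max at 240° (6.5 kcal/mol), min at 60° (2.8 kcal/mol); barrier = 3.7 kcal/mol.

3.7 kcal/mol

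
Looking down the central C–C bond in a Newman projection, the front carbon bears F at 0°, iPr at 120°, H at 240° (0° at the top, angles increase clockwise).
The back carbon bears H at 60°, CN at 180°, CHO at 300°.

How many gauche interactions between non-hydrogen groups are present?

2

Non-H gauche pairs: F(0°)/CHO(300°); iPr(120°)/CN(180°) — 2 interactions.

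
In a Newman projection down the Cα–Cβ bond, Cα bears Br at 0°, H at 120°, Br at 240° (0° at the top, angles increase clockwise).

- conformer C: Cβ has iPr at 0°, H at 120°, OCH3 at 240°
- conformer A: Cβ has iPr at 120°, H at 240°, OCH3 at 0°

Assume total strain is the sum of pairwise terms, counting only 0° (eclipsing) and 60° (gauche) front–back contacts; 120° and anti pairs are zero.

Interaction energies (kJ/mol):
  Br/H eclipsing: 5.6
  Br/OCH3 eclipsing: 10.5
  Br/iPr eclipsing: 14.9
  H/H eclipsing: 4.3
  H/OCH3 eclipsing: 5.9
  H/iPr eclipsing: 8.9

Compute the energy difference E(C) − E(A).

C is eclipsed. Br at 0° is eclipsed with iPr at 0° (14.9); H at 120° is eclipsed with H at 120° (4.3); Br at 240° is eclipsed with OCH3 at 240° (10.5). Total 29.7 kJ/mol.
A is eclipsed. Br at 0° is eclipsed with OCH3 at 0° (10.5); H at 120° is eclipsed with iPr at 120° (8.9); Br at 240° is eclipsed with H at 240° (5.6). Total 25.0 kJ/mol.
E(C) − E(A) = 29.7 − 25.0 = +4.7 kJ/mol.

+4.7 kJ/mol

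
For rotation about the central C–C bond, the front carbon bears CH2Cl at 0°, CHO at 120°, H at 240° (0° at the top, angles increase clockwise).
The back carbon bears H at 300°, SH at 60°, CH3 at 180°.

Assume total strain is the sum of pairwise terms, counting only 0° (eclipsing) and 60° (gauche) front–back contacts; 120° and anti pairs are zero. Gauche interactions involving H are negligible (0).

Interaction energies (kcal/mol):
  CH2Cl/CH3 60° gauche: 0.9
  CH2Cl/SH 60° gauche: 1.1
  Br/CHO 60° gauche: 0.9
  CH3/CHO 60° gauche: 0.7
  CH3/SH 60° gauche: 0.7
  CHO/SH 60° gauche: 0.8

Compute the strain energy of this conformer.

This conformer (staggered): CH2Cl(0°)/SH(60°) gauche 1.1; CHO(120°)/SH(60°) gauche 0.8; CHO(120°)/CH3(180°) gauche 0.7 → 2.6 kcal/mol.

2.6 kcal/mol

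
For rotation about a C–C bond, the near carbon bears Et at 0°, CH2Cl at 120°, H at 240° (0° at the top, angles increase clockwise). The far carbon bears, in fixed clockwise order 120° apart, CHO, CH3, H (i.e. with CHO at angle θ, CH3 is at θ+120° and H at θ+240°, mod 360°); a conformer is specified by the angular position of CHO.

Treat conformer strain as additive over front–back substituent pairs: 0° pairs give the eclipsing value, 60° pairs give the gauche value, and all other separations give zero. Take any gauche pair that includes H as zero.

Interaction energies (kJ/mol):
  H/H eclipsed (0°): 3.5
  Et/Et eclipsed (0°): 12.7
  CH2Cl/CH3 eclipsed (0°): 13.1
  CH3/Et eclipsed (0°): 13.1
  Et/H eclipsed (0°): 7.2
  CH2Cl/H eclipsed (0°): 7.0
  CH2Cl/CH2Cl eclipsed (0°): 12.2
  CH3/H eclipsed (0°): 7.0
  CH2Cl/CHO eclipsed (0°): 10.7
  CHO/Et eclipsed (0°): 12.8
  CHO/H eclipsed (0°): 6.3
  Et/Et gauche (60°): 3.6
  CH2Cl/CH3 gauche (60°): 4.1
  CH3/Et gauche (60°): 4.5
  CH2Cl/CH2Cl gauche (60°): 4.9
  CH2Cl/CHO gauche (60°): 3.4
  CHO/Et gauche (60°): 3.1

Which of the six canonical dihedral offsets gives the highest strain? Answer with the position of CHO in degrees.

0°

CHO at 0° is eclipsed. Et at 0° is eclipsed with CHO at 0° (12.8); CH2Cl at 120° is eclipsed with CH3 at 120° (13.1); H at 240° is eclipsed with H at 240° (3.5). Total 29.4 kJ/mol.
CHO at 60° is staggered. Et at 0° is gauche with CHO at 60° (3.1); CH2Cl at 120° is gauche with CHO at 60° (3.4); CH2Cl at 120° is gauche with CH3 at 180° (4.1). Total 10.6 kJ/mol.
CHO at 120° is eclipsed. Et at 0° is eclipsed with H at 0° (7.2); CH2Cl at 120° is eclipsed with CHO at 120° (10.7); H at 240° is eclipsed with CH3 at 240° (7.0). Total 24.9 kJ/mol.
CHO at 180° is staggered. Et at 0° is gauche with CH3 at 300° (4.5); CH2Cl at 120° is gauche with CHO at 180° (3.4). Total 7.9 kJ/mol.
CHO at 240° is eclipsed. Et at 0° is eclipsed with CH3 at 0° (13.1); CH2Cl at 120° is eclipsed with H at 120° (7.0); H at 240° is eclipsed with CHO at 240° (6.3). Total 26.4 kJ/mol.
CHO at 300° is staggered. Et at 0° is gauche with CHO at 300° (3.1); Et at 0° is gauche with CH3 at 60° (4.5); CH2Cl at 120° is gauche with CH3 at 60° (4.1). Total 11.7 kJ/mol.
The maximum (29.4 kJ/mol) occurs with CHO at 0°.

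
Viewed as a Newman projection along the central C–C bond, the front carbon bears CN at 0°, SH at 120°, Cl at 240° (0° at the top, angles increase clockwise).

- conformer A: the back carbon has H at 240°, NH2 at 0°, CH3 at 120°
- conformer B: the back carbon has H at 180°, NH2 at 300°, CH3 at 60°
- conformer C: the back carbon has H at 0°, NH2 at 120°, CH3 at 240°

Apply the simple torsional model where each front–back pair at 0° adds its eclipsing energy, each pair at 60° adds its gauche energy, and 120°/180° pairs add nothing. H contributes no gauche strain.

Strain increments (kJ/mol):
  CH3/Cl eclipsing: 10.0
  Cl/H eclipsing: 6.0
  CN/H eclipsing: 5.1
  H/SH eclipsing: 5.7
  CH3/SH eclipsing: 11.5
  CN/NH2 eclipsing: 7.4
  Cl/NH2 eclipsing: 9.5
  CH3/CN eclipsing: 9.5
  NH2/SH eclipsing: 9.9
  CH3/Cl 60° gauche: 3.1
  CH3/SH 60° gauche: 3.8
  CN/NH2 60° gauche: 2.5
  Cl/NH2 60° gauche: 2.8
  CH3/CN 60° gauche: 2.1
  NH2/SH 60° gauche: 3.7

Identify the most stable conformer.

A (eclipsed): CN–NH2 eclipsed, SH–CH3 eclipsed, Cl–H eclipsed; 7.4 + 11.5 + 6.0 = 24.9 kJ/mol.
B (staggered): CN–NH2 gauche, CN–CH3 gauche, SH–CH3 gauche, Cl–NH2 gauche; 2.5 + 2.1 + 3.8 + 2.8 = 11.2 kJ/mol.
C (eclipsed): CN–H eclipsed, SH–NH2 eclipsed, Cl–CH3 eclipsed; 5.1 + 9.9 + 10.0 = 25.0 kJ/mol.
B has the lowest total (11.2 kJ/mol).

B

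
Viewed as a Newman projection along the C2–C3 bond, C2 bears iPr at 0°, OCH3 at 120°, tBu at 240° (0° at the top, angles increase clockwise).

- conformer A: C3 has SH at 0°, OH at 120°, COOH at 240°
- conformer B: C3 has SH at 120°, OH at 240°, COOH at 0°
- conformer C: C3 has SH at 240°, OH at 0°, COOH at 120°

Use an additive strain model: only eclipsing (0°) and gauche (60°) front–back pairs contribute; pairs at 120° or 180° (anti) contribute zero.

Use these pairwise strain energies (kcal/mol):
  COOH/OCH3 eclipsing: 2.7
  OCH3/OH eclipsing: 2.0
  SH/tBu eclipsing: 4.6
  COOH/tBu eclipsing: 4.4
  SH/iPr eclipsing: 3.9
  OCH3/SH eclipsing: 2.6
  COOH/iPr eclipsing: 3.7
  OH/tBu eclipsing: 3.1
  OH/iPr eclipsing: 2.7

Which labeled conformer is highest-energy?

A

A (eclipsed): iPr–SH eclipsed, OCH3–OH eclipsed, tBu–COOH eclipsed; 3.9 + 2.0 + 4.4 = 10.3 kcal/mol.
B (eclipsed): iPr–COOH eclipsed, OCH3–SH eclipsed, tBu–OH eclipsed; 3.7 + 2.6 + 3.1 = 9.4 kcal/mol.
C (eclipsed): iPr–OH eclipsed, OCH3–COOH eclipsed, tBu–SH eclipsed; 2.7 + 2.7 + 4.6 = 10.0 kcal/mol.
A has the highest total (10.3 kcal/mol).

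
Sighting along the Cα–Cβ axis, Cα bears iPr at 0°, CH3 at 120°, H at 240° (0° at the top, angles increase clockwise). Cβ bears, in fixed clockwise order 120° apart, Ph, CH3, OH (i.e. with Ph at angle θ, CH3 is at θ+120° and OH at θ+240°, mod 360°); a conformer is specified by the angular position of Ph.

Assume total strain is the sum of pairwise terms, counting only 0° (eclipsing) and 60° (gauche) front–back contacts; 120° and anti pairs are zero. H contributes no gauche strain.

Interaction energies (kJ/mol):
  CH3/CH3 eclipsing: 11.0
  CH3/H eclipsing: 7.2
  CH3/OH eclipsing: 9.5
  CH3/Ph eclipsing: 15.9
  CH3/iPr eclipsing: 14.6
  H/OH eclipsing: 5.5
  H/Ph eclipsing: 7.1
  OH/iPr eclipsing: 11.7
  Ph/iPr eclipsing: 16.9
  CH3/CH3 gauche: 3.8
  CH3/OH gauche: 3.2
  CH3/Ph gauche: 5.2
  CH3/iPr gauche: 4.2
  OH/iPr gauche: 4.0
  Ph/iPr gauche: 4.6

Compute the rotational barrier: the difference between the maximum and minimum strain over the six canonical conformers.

Ph at 0° (eclipsed): iPr(0°)/Ph(0°) eclipsed 16.9; CH3(120°)/CH3(120°) eclipsed 11.0; H(240°)/OH(240°) eclipsed 5.5 → 33.4 kJ/mol.
Ph at 60° (staggered): iPr(0°)/Ph(60°) gauche 4.6; iPr(0°)/OH(300°) gauche 4.0; CH3(120°)/Ph(60°) gauche 5.2; CH3(120°)/CH3(180°) gauche 3.8 → 17.6 kJ/mol.
Ph at 120° (eclipsed): iPr(0°)/OH(0°) eclipsed 11.7; CH3(120°)/Ph(120°) eclipsed 15.9; H(240°)/CH3(240°) eclipsed 7.2 → 34.8 kJ/mol.
Ph at 180° (staggered): iPr(0°)/CH3(300°) gauche 4.2; iPr(0°)/OH(60°) gauche 4.0; CH3(120°)/Ph(180°) gauche 5.2; CH3(120°)/OH(60°) gauche 3.2 → 16.6 kJ/mol.
Ph at 240° (eclipsed): iPr(0°)/CH3(0°) eclipsed 14.6; CH3(120°)/OH(120°) eclipsed 9.5; H(240°)/Ph(240°) eclipsed 7.1 → 31.2 kJ/mol.
Ph at 300° (staggered): iPr(0°)/Ph(300°) gauche 4.6; iPr(0°)/CH3(60°) gauche 4.2; CH3(120°)/CH3(60°) gauche 3.8; CH3(120°)/OH(180°) gauche 3.2 → 15.8 kJ/mol.
Max at 120° (34.8 kJ/mol), min at 300° (15.8 kJ/mol); barrier = 19.0 kJ/mol.

19.0 kJ/mol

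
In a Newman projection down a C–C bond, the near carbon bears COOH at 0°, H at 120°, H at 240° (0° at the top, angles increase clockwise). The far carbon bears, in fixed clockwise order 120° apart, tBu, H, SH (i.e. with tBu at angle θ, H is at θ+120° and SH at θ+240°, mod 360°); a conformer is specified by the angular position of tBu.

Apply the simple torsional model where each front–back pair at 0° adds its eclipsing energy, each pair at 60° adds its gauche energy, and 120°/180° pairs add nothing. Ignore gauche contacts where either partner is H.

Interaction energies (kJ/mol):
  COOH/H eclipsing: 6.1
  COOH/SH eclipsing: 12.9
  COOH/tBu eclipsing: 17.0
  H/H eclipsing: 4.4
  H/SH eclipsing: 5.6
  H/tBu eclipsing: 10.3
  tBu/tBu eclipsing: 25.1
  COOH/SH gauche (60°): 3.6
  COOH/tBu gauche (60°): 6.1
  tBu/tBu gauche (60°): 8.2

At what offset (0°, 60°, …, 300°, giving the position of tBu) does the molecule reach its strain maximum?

tBu at 0° (eclipsed): COOH–tBu eclipsed, H–H eclipsed, H–SH eclipsed; 17.0 + 4.4 + 5.6 = 27.0 kJ/mol.
tBu at 60° (staggered): COOH–tBu gauche, COOH–SH gauche; 6.1 + 3.6 = 9.7 kJ/mol.
tBu at 120° (eclipsed): COOH–SH eclipsed, H–tBu eclipsed, H–H eclipsed; 12.9 + 10.3 + 4.4 = 27.6 kJ/mol.
tBu at 180° (staggered): COOH–SH gauche; 3.6 = 3.6 kJ/mol.
tBu at 240° (eclipsed): COOH–H eclipsed, H–SH eclipsed, H–tBu eclipsed; 6.1 + 5.6 + 10.3 = 22.0 kJ/mol.
tBu at 300° (staggered): COOH–tBu gauche; 6.1 = 6.1 kJ/mol.
The maximum (27.6 kJ/mol) occurs with tBu at 120°.

120°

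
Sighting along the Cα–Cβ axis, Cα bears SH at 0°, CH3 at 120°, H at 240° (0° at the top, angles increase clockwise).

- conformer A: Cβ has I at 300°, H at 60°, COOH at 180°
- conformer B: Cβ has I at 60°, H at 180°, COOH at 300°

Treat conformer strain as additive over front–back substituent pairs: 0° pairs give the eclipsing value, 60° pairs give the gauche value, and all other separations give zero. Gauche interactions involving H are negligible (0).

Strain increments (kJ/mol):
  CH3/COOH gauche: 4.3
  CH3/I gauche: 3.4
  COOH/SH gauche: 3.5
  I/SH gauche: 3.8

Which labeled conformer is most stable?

A

A (staggered): SH–I gauche, CH3–COOH gauche; 3.8 + 4.3 = 8.1 kJ/mol.
B (staggered): SH–I gauche, SH–COOH gauche, CH3–I gauche; 3.8 + 3.5 + 3.4 = 10.7 kJ/mol.
A has the lowest total (8.1 kJ/mol).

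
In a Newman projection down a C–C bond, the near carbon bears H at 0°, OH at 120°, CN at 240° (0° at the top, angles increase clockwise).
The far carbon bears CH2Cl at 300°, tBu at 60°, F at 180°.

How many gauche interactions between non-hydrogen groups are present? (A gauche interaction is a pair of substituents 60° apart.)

Non-H gauche pairs: OH(120°)/tBu(60°); OH(120°)/F(180°); CN(240°)/CH2Cl(300°); CN(240°)/F(180°) — 4 interactions.

4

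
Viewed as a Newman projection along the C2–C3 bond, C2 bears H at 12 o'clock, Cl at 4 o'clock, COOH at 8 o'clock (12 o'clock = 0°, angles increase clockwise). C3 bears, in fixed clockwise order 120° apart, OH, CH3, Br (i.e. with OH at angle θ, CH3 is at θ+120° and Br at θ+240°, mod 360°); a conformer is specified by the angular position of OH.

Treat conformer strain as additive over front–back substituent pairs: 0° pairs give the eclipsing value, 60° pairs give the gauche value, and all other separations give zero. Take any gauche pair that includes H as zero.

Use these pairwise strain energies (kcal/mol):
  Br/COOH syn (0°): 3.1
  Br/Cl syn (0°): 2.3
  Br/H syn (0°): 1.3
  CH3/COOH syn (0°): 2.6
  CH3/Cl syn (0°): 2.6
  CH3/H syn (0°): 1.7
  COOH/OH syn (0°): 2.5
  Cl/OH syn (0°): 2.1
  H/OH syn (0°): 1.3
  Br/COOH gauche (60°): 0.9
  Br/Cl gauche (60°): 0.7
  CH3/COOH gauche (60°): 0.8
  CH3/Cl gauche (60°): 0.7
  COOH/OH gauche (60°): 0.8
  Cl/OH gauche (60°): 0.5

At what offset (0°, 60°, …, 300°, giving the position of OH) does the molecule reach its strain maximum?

OH at 0° (eclipsed): H(0°)/OH(0°) eclipsed 1.3; Cl(120°)/CH3(120°) eclipsed 2.6; COOH(240°)/Br(240°) eclipsed 3.1 → 7.0 kcal/mol.
OH at 60° (staggered): Cl(120°)/OH(60°) gauche 0.5; Cl(120°)/CH3(180°) gauche 0.7; COOH(240°)/CH3(180°) gauche 0.8; COOH(240°)/Br(300°) gauche 0.9 → 2.9 kcal/mol.
OH at 120° (eclipsed): H(0°)/Br(0°) eclipsed 1.3; Cl(120°)/OH(120°) eclipsed 2.1; COOH(240°)/CH3(240°) eclipsed 2.6 → 6.0 kcal/mol.
OH at 180° (staggered): Cl(120°)/OH(180°) gauche 0.5; Cl(120°)/Br(60°) gauche 0.7; COOH(240°)/OH(180°) gauche 0.8; COOH(240°)/CH3(300°) gauche 0.8 → 2.8 kcal/mol.
OH at 240° (eclipsed): H(0°)/CH3(0°) eclipsed 1.7; Cl(120°)/Br(120°) eclipsed 2.3; COOH(240°)/OH(240°) eclipsed 2.5 → 6.5 kcal/mol.
OH at 300° (staggered): Cl(120°)/CH3(60°) gauche 0.7; Cl(120°)/Br(180°) gauche 0.7; COOH(240°)/OH(300°) gauche 0.8; COOH(240°)/Br(180°) gauche 0.9 → 3.1 kcal/mol.
The maximum (7.0 kcal/mol) occurs with OH at 0°.

0°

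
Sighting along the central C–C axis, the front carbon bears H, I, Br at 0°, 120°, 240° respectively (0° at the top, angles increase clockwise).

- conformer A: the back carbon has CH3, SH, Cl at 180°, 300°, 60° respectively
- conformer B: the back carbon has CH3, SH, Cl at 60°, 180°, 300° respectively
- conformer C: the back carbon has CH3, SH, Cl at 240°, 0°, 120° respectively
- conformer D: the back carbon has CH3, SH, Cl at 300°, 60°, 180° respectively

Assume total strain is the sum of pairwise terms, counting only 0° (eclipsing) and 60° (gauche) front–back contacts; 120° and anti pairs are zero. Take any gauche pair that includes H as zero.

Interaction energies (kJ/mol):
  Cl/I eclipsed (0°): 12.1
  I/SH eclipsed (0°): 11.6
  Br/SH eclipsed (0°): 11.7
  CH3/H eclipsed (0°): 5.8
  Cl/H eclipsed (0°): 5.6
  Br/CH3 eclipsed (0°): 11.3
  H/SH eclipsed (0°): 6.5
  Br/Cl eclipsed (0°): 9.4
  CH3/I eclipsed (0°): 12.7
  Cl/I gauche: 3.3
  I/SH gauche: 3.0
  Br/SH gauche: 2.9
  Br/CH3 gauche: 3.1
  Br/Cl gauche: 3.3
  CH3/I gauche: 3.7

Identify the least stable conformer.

C

A (staggered): I–CH3 gauche, I–Cl gauche, Br–CH3 gauche, Br–SH gauche; 3.7 + 3.3 + 3.1 + 2.9 = 13.0 kJ/mol.
B (staggered): I–CH3 gauche, I–SH gauche, Br–SH gauche, Br–Cl gauche; 3.7 + 3.0 + 2.9 + 3.3 = 12.9 kJ/mol.
C (eclipsed): H–SH eclipsed, I–Cl eclipsed, Br–CH3 eclipsed; 6.5 + 12.1 + 11.3 = 29.9 kJ/mol.
D (staggered): I–SH gauche, I–Cl gauche, Br–CH3 gauche, Br–Cl gauche; 3.0 + 3.3 + 3.1 + 3.3 = 12.7 kJ/mol.
C has the highest total (29.9 kJ/mol).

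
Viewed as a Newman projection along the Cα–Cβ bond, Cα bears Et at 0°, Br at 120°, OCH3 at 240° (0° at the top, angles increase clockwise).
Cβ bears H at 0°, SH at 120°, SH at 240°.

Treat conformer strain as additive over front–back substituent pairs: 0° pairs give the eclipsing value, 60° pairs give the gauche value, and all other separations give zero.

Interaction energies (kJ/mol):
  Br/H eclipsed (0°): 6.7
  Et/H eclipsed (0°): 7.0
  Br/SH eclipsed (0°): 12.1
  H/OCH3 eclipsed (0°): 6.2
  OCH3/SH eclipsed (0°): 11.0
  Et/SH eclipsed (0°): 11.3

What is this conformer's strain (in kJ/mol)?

30.1 kJ/mol

This conformer is eclipsed. Et at 0° is eclipsed with H at 0° (7.0); Br at 120° is eclipsed with SH at 120° (12.1); OCH3 at 240° is eclipsed with SH at 240° (11.0). Total 30.1 kJ/mol.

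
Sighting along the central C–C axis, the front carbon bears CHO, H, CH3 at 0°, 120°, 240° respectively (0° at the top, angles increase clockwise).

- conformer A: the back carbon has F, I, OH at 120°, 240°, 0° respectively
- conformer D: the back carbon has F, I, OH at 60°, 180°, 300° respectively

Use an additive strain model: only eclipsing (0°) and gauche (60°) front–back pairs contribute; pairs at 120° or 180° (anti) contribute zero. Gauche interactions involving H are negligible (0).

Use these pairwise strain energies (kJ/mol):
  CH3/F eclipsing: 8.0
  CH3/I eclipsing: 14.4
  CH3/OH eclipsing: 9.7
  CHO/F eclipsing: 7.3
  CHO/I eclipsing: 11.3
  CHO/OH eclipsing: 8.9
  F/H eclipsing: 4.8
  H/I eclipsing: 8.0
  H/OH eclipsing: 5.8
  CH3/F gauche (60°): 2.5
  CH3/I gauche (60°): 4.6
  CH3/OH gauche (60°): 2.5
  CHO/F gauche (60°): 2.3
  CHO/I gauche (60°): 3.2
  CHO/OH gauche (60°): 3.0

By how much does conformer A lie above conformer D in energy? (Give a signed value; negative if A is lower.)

A (eclipsed): CHO–OH eclipsed, H–F eclipsed, CH3–I eclipsed; 8.9 + 4.8 + 14.4 = 28.1 kJ/mol.
D (staggered): CHO–F gauche, CHO–OH gauche, CH3–I gauche, CH3–OH gauche; 2.3 + 3.0 + 4.6 + 2.5 = 12.4 kJ/mol.
E(A) − E(D) = 28.1 − 12.4 = +15.7 kJ/mol.

+15.7 kJ/mol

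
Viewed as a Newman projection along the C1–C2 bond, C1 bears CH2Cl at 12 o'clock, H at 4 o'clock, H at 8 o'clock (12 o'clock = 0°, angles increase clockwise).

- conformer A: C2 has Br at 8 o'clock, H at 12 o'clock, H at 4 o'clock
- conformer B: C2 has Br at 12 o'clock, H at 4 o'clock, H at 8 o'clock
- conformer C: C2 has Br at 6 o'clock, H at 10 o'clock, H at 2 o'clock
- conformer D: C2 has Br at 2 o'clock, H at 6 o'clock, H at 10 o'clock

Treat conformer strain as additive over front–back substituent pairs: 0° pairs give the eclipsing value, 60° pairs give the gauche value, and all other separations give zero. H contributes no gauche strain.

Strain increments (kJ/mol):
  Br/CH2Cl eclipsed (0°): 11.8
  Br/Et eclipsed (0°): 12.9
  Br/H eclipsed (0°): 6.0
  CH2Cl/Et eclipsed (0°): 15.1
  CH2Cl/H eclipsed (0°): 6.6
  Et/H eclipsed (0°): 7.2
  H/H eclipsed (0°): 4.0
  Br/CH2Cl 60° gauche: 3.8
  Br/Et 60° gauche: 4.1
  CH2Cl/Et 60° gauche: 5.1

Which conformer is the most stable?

A is eclipsed. CH2Cl at 0° is eclipsed with H at 0° (6.6); H at 120° is eclipsed with H at 120° (4.0); H at 240° is eclipsed with Br at 240° (6.0). Total 16.6 kJ/mol.
B is eclipsed. CH2Cl at 0° is eclipsed with Br at 0° (11.8); H at 120° is eclipsed with H at 120° (4.0); H at 240° is eclipsed with H at 240° (4.0). Total 19.8 kJ/mol.
C (staggered): no non-H gauche contacts → 0.0 kJ/mol.
D is staggered. CH2Cl at 0° is gauche with Br at 60° (3.8). Total 3.8 kJ/mol.
C has the lowest total (0.0 kJ/mol).

C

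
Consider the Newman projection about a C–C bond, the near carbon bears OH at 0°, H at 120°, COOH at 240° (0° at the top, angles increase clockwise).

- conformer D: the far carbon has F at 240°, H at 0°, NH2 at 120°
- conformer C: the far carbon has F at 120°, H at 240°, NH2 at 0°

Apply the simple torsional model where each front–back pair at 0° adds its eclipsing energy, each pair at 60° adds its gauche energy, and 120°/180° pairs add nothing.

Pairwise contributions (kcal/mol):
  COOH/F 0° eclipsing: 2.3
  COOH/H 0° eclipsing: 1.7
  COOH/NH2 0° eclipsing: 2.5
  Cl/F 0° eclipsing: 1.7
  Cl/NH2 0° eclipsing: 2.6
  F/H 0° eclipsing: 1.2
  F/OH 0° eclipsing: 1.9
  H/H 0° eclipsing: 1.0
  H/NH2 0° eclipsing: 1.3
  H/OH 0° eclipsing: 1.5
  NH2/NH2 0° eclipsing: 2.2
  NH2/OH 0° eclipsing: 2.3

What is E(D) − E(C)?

-0.1 kcal/mol

D (eclipsed): OH(0°)/H(0°) eclipsed 1.5; H(120°)/NH2(120°) eclipsed 1.3; COOH(240°)/F(240°) eclipsed 2.3 → 5.1 kcal/mol.
C (eclipsed): OH(0°)/NH2(0°) eclipsed 2.3; H(120°)/F(120°) eclipsed 1.2; COOH(240°)/H(240°) eclipsed 1.7 → 5.2 kcal/mol.
E(D) − E(C) = 5.1 − 5.2 = -0.1 kcal/mol.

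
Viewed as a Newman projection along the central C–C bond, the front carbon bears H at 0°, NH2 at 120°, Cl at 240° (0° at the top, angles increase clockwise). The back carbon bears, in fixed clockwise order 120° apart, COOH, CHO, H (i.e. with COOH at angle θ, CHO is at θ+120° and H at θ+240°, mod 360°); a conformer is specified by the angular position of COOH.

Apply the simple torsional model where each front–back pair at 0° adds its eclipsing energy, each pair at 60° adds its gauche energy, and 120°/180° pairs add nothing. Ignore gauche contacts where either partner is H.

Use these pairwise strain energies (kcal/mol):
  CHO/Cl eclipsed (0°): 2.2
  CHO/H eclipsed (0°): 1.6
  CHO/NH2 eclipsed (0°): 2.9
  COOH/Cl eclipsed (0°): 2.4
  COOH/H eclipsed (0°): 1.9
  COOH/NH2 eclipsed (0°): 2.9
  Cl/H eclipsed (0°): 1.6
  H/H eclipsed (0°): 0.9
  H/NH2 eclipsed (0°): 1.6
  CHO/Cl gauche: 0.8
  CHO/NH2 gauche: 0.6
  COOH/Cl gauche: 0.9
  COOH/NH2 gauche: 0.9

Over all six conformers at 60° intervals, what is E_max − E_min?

4.9 kcal/mol

COOH at 0° (eclipsed): H(0°)/COOH(0°) eclipsed 1.9; NH2(120°)/CHO(120°) eclipsed 2.9; Cl(240°)/H(240°) eclipsed 1.6 → 6.4 kcal/mol.
COOH at 60° (staggered): NH2(120°)/COOH(60°) gauche 0.9; NH2(120°)/CHO(180°) gauche 0.6; Cl(240°)/CHO(180°) gauche 0.8 → 2.3 kcal/mol.
COOH at 120° (eclipsed): H(0°)/H(0°) eclipsed 0.9; NH2(120°)/COOH(120°) eclipsed 2.9; Cl(240°)/CHO(240°) eclipsed 2.2 → 6.0 kcal/mol.
COOH at 180° (staggered): NH2(120°)/COOH(180°) gauche 0.9; Cl(240°)/COOH(180°) gauche 0.9; Cl(240°)/CHO(300°) gauche 0.8 → 2.6 kcal/mol.
COOH at 240° (eclipsed): H(0°)/CHO(0°) eclipsed 1.6; NH2(120°)/H(120°) eclipsed 1.6; Cl(240°)/COOH(240°) eclipsed 2.4 → 5.6 kcal/mol.
COOH at 300° (staggered): NH2(120°)/CHO(60°) gauche 0.6; Cl(240°)/COOH(300°) gauche 0.9 → 1.5 kcal/mol.
Max at 0° (6.4 kcal/mol), min at 300° (1.5 kcal/mol); barrier = 4.9 kcal/mol.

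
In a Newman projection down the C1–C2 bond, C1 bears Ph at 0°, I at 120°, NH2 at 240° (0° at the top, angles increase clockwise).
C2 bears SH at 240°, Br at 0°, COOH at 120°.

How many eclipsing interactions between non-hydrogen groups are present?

Non-H eclipsing pairs: Ph(0°)/Br(0°); I(120°)/COOH(120°); NH2(240°)/SH(240°) — 3 interactions.

3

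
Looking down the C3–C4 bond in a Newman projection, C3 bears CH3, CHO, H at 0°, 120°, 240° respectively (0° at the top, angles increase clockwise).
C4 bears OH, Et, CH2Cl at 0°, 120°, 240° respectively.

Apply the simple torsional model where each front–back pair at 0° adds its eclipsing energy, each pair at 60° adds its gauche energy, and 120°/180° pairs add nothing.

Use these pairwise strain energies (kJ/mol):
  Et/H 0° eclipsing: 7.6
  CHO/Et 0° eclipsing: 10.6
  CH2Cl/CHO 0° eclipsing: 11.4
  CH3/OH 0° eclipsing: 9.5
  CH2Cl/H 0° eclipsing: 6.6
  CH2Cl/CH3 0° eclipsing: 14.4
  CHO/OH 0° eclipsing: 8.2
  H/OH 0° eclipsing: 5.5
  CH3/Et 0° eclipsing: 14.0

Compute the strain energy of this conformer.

This conformer (eclipsed): CH3(0°)/OH(0°) eclipsed 9.5; CHO(120°)/Et(120°) eclipsed 10.6; H(240°)/CH2Cl(240°) eclipsed 6.6 → 26.7 kJ/mol.

26.7 kJ/mol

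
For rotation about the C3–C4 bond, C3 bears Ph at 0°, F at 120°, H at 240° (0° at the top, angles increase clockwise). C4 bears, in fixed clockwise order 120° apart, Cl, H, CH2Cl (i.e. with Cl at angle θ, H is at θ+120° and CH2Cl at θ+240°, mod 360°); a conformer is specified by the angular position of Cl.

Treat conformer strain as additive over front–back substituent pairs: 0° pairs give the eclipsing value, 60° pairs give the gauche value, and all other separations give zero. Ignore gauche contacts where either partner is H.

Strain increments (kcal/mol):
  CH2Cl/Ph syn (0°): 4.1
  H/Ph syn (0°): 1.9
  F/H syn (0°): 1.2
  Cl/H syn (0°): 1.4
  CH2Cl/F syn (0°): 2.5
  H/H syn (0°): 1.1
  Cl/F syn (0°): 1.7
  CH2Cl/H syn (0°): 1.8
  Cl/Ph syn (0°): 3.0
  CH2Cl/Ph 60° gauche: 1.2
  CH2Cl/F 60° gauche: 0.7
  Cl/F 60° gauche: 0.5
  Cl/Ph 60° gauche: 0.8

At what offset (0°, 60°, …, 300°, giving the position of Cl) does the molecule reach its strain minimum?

Cl at 0° is eclipsed. Ph at 0° is eclipsed with Cl at 0° (3.0); F at 120° is eclipsed with H at 120° (1.2); H at 240° is eclipsed with CH2Cl at 240° (1.8). Total 6.0 kcal/mol.
Cl at 60° is staggered. Ph at 0° is gauche with Cl at 60° (0.8); Ph at 0° is gauche with CH2Cl at 300° (1.2); F at 120° is gauche with Cl at 60° (0.5). Total 2.5 kcal/mol.
Cl at 120° is eclipsed. Ph at 0° is eclipsed with CH2Cl at 0° (4.1); F at 120° is eclipsed with Cl at 120° (1.7); H at 240° is eclipsed with H at 240° (1.1). Total 6.9 kcal/mol.
Cl at 180° is staggered. Ph at 0° is gauche with CH2Cl at 60° (1.2); F at 120° is gauche with Cl at 180° (0.5); F at 120° is gauche with CH2Cl at 60° (0.7). Total 2.4 kcal/mol.
Cl at 240° is eclipsed. Ph at 0° is eclipsed with H at 0° (1.9); F at 120° is eclipsed with CH2Cl at 120° (2.5); H at 240° is eclipsed with Cl at 240° (1.4). Total 5.8 kcal/mol.
Cl at 300° is staggered. Ph at 0° is gauche with Cl at 300° (0.8); F at 120° is gauche with CH2Cl at 180° (0.7). Total 1.5 kcal/mol.
The minimum (1.5 kcal/mol) occurs with Cl at 300°.

300°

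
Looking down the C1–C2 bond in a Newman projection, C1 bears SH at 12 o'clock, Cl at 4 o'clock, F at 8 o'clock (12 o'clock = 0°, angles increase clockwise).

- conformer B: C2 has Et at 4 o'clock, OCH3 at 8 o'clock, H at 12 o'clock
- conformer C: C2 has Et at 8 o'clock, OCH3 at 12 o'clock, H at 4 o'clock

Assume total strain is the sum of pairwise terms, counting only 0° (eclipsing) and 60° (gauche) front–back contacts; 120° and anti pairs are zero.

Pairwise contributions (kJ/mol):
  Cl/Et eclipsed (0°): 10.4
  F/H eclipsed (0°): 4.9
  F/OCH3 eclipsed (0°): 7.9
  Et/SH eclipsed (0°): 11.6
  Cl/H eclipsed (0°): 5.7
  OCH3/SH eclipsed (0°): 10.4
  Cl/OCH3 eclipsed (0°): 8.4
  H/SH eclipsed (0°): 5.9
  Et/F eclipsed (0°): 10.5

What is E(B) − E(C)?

-2.4 kJ/mol

B (eclipsed): SH(0°)/H(0°) eclipsed 5.9; Cl(120°)/Et(120°) eclipsed 10.4; F(240°)/OCH3(240°) eclipsed 7.9 → 24.2 kJ/mol.
C (eclipsed): SH(0°)/OCH3(0°) eclipsed 10.4; Cl(120°)/H(120°) eclipsed 5.7; F(240°)/Et(240°) eclipsed 10.5 → 26.6 kJ/mol.
E(B) − E(C) = 24.2 − 26.6 = -2.4 kJ/mol.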